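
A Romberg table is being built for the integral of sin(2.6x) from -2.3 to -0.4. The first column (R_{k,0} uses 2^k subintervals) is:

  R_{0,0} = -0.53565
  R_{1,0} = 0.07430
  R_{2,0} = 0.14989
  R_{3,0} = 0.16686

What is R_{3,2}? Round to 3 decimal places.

0.172

R_{2,1} = (4·0.14989 − 0.07430) / 3 = 0.17509
R_{3,1} = 0.16686 + (0.16686 − 0.14989)/3 = 0.17252
R_{3,2} = (16·0.17252 − 0.17509) / 15 = 0.17235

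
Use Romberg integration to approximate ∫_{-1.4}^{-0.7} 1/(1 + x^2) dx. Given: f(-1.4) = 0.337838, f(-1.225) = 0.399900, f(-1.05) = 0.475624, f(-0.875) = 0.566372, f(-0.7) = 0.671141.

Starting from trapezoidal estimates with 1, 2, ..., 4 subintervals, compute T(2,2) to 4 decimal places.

0.3398

T(0,0) (trapezoid, 1 panel, h=0.7000): 0.353143
T(1,0) (trapezoid, 2 panels, h=0.3500): 0.343040
T(2,0) (trapezoid, 4 panels, h=0.1750): 0.340617
T(1,1) = 0.343040 + (0.343040 − 0.353143)/3 = 0.339672
T(2,1) = 0.340617 + (0.340617 − 0.343040)/3 = 0.339809
T(2,2) = 0.339809 + (0.339809 − 0.339672)/15 = 0.339818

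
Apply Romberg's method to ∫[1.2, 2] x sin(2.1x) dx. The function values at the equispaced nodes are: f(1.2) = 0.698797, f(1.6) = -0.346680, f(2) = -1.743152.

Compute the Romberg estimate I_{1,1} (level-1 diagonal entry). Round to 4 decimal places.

I_{0,0} (trapezoid, 1 panel, h=0.8000): -0.417742
I_{1,0} (trapezoid, 2 panels, h=0.4000): -0.347543
I_{1,1} = -0.347543 + (-0.347543 − (-0.417742))/3 = -0.324143

-0.3241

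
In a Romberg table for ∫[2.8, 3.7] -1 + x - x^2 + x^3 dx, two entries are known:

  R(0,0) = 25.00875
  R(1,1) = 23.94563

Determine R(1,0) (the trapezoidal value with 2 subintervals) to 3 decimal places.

From R(1,1) = (4·R(1,0) − R(0,0))/3, solve for R(1,0):
4·R(1,0) = 3·23.94563 + 25.00875 = 96.84564
R(1,0) = 24.21141

24.211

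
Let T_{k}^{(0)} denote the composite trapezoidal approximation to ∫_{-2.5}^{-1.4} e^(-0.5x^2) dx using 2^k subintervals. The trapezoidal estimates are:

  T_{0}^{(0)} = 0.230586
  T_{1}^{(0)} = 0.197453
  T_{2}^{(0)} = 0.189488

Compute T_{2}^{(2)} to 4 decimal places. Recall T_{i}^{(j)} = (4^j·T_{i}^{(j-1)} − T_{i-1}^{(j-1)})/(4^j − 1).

T_{1}^{(1)} = (4·0.197453 − 0.230586) / 3 = 0.186409
T_{2}^{(1)} = 0.189488 + (0.189488 − 0.197453)/3 = 0.186833
T_{2}^{(2)} = (16·0.186833 − 0.186409) / 15 = 0.186861

0.1869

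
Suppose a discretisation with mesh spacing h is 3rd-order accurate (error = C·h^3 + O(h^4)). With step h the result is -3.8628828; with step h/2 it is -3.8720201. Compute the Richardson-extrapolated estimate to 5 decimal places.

The leading error scales as h^3; refining by a factor of 2 reduces it by 2^3 = 8.
Extrapolated value = (8·A(h/2) − A(h)) / (8 − 1)
= (8·(-3.8720201) − (-3.8628828)) / 7
= -27.1132780 / 7 = -3.8733254

-3.87333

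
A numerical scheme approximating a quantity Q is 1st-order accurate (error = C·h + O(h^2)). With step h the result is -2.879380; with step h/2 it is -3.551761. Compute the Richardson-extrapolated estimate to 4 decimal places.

-4.2241

Extrapolated value = (2·A(h/2) − A(h)) / (2 − 1)
= (2·(-3.551761) − (-2.879380)) / 1
= -4.224142 / 1 = -4.224142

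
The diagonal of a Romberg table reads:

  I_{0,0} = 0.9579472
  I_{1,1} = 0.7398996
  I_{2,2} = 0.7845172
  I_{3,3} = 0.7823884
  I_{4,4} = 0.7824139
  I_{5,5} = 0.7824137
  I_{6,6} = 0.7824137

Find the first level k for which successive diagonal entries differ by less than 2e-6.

|I_{1,1} − I_{0,0}| = 0.2180476 ≥ 2e-6
|I_{2,2} − I_{1,1}| = 0.0446176 ≥ 2e-6
|I_{3,3} − I_{2,2}| = 0.0021288 ≥ 2e-6
|I_{4,4} − I_{3,3}| = 0.0000255 ≥ 2e-6
|I_{5,5} − I_{4,4}| = 0.0000002 < 2e-6

k = 5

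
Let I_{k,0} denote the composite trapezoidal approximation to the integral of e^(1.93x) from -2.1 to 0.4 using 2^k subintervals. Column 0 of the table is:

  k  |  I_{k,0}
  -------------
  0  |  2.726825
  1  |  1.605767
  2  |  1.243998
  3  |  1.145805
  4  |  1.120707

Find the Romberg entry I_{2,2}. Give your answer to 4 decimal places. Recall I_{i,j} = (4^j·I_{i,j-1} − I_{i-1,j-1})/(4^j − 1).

1.1162

Richardson extrapolation on the trapezoidal column (denominator 4−1=3):
I_{1,1} = 1.605767 + (1.605767 − 2.726825)/3 = 1.232081
I_{2,1} = 1.243998 + (1.243998 − 1.605767)/3 = 1.123408
I_{2,2} = 1.123408 + (1.123408 − 1.232081)/15 = 1.116163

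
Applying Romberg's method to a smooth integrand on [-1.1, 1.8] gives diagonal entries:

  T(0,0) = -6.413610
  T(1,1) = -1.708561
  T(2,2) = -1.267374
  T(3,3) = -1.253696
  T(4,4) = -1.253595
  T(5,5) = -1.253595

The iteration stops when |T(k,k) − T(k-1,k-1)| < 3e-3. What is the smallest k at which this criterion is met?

|T(1,1) − T(0,0)| = 4.705049 ≥ 3e-3
|T(2,2) − T(1,1)| = 0.441187 ≥ 3e-3
|T(3,3) − T(2,2)| = 0.013678 ≥ 3e-3
|T(4,4) − T(3,3)| = 0.000101 < 3e-3

k = 4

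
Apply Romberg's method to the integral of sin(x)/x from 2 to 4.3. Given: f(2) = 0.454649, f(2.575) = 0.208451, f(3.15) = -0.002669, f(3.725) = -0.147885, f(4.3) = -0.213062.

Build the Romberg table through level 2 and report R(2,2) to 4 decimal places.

0.0919

R(0,0) (trapezoid, 1 panel, h=2.3000): 0.277825
R(1,0) (trapezoid, 2 panels, h=1.1500): 0.135843
R(2,0) (trapezoid, 4 panels, h=0.5750): 0.102747
R(1,1) = 0.135843 + (0.135843 − 0.277825)/3 = 0.088516
R(2,1) = 0.102747 + (0.102747 − 0.135843)/3 = 0.091715
R(2,2) = 0.091715 + (0.091715 − 0.088516)/15 = 0.091928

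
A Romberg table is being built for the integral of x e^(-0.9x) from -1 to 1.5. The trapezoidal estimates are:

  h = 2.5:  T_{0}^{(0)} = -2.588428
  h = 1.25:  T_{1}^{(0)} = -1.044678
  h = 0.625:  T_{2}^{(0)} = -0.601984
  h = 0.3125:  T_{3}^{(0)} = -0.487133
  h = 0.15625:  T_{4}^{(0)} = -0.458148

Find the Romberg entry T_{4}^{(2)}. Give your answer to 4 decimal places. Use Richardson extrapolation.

T_{3}^{(1)} = (4·(-0.487133) − (-0.601984)) / 3 = -0.448849
T_{4}^{(1)} = -0.458148 + (-0.458148 − (-0.487133))/3 = -0.448486
T_{4}^{(2)} = -0.448486 + (-0.448486 − (-0.448849))/15 = -0.448462
(Column j=1 coincides with Simpson's rule on the same nodes.)

-0.4485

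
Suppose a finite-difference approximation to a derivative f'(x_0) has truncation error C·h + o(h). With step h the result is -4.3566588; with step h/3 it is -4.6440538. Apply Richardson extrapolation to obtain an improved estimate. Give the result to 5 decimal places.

Extrapolated value = (3·A(h/3) − A(h)) / (3 − 1)
= (3·(-4.6440538) − (-4.3566588)) / 2
= -9.5755026 / 2 = -4.7877513

-4.78775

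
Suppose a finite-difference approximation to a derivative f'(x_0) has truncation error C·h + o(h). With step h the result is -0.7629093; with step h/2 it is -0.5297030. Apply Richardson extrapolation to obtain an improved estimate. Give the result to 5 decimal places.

Extrapolated value = (2·A(h/2) − A(h)) / (2 − 1)
= (2·(-0.5297030) − (-0.7629093)) / 1
= -0.2964967 / 1 = -0.2964967

-0.29650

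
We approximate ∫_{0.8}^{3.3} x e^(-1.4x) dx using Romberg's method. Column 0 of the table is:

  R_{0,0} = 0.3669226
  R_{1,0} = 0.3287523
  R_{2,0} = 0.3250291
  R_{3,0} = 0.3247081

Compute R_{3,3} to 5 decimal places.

0.32466

R_{1,1} = 0.3287523 + (0.3287523 − 0.3669226)/3 = 0.3160289
R_{2,1} = 0.3250291 + (0.3250291 − 0.3287523)/3 = 0.3237880
R_{3,1} = (4·0.3247081 − 0.3250291) / 3 = 0.3246011
R_{2,2} = (16·0.3237880 − 0.3160289) / 15 = 0.3243053
R_{3,2} = (16·0.3246011 − 0.3237880) / 15 = 0.3246553
R_{3,3} = 0.3246553 + (0.3246553 − 0.3243053)/63 = 0.3246609
(Column j=1 coincides with Simpson's rule on the same nodes.)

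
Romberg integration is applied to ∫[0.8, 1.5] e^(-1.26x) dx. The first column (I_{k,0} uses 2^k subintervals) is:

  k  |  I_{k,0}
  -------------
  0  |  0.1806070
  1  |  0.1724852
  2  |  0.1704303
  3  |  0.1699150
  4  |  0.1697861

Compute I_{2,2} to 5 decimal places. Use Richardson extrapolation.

0.16974

I_{1,1} = (4·0.1724852 − 0.1806070) / 3 = 0.1697779
I_{2,1} = (4·0.1704303 − 0.1724852) / 3 = 0.1697453
I_{2,2} = (16·0.1697453 − 0.1697779) / 15 = 0.1697431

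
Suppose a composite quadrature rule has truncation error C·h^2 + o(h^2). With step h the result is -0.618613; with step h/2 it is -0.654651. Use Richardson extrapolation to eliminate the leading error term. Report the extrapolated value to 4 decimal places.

-0.6667

The leading error scales as h^2; refining by a factor of 2 reduces it by 2^2 = 4.
Extrapolated value = (4·A(h/2) − A(h)) / (4 − 1)
= (4·(-0.654651) − (-0.618613)) / 3
= -1.999991 / 3 = -0.666664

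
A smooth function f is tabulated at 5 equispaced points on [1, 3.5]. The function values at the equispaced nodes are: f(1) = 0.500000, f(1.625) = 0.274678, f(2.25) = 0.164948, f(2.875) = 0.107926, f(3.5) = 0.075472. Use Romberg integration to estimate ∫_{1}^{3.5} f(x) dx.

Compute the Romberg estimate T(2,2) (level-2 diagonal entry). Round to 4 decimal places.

T(0,0) (trapezoid, 1 panel, h=2.5000): 0.719340
T(1,0) (trapezoid, 2 panels, h=1.2500): 0.565855
T(2,0) (trapezoid, 4 panels, h=0.6250): 0.522055
T(1,1) = 0.565855 + (0.565855 − 0.719340)/3 = 0.514693
T(2,1) = 0.522055 + (0.522055 − 0.565855)/3 = 0.507455
T(2,2) = 0.507455 + (0.507455 − 0.514693)/15 = 0.506972

0.5070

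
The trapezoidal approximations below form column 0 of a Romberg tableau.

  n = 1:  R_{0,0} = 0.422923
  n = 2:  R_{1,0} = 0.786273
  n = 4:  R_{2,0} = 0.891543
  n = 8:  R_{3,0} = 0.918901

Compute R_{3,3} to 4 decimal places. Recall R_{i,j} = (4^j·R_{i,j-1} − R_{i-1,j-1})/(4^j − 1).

R_{1,1} = (4·0.786273 − 0.422923) / 3 = 0.907390
R_{2,1} = (4·0.891543 − 0.786273) / 3 = 0.926633
R_{3,1} = 0.918901 + (0.918901 − 0.891543)/3 = 0.928020
R_{2,2} = (16·0.926633 − 0.907390) / 15 = 0.927916
R_{3,2} = 0.928020 + (0.928020 − 0.926633)/15 = 0.928112
R_{3,3} = (64·0.928112 − 0.927916) / 63 = 0.928115

0.9281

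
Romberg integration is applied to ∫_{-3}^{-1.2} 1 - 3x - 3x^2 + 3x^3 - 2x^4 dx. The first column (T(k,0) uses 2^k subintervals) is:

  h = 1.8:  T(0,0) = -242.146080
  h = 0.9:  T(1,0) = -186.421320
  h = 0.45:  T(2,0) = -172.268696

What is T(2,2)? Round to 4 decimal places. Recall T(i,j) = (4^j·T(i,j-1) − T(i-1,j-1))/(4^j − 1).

Richardson extrapolation on the trapezoidal column (denominator 4−1=3):
T(1,1) = -186.421320 + (-186.421320 − (-242.146080))/3 = -167.846400
T(2,1) = (4·(-172.268696) − (-186.421320)) / 3 = -167.551155
T(2,2) = -167.551155 + (-167.551155 − (-167.846400))/15 = -167.531472
(Column j=1 coincides with Simpson's rule on the same nodes.)

-167.5315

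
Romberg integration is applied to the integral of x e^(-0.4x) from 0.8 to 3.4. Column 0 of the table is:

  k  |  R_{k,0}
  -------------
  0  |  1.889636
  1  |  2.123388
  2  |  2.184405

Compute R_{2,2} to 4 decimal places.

Richardson extrapolation on the trapezoidal column (denominator 4−1=3):
R_{1,1} = 2.123388 + (2.123388 − 1.889636)/3 = 2.201305
R_{2,1} = (4·2.184405 − 2.123388) / 3 = 2.204744
R_{2,2} = 2.204744 + (2.204744 − 2.201305)/15 = 2.204973
(Column j=1 coincides with Simpson's rule on the same nodes.)

2.2050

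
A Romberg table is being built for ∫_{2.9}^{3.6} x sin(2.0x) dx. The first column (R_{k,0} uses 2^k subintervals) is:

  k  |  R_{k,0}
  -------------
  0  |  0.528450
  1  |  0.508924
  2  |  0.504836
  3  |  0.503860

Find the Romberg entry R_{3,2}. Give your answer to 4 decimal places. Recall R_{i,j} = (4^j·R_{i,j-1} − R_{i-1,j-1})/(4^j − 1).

R_{2,1} = (4·0.504836 − 0.508924) / 3 = 0.503473
R_{3,1} = (4·0.503860 − 0.504836) / 3 = 0.503535
R_{3,2} = 0.503535 + (0.503535 − 0.503473)/15 = 0.503539
(Column j=1 coincides with Simpson's rule on the same nodes.)

0.5035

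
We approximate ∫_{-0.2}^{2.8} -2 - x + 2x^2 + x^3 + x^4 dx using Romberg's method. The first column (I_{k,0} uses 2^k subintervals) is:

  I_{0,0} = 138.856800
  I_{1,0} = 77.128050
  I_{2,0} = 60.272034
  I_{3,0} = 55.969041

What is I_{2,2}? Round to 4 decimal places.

Richardson extrapolation on the trapezoidal column (denominator 4−1=3):
I_{1,1} = (4·77.128050 − 138.856800) / 3 = 56.551800
I_{2,1} = (4·60.272034 − 77.128050) / 3 = 54.653362
I_{2,2} = (16·54.653362 − 56.551800) / 15 = 54.526799

54.5268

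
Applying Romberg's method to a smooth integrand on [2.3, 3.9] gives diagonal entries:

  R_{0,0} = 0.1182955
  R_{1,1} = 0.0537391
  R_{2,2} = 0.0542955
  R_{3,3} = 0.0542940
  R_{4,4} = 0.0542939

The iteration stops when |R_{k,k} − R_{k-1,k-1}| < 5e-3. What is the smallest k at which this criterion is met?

k = 2

|R_{1,1} − R_{0,0}| = 0.0645564 ≥ 5e-3
|R_{2,2} − R_{1,1}| = 0.0005564 < 5e-3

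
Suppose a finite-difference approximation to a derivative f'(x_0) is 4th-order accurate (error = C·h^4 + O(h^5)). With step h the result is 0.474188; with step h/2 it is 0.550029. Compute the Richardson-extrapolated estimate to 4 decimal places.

The leading error scales as h^4; refining by a factor of 2 reduces it by 2^4 = 16.
Extrapolated value = (16·A(h/2) − A(h)) / (16 − 1)
= (16·0.550029 − 0.474188) / 15
= 8.326276 / 15 = 0.555085

0.5551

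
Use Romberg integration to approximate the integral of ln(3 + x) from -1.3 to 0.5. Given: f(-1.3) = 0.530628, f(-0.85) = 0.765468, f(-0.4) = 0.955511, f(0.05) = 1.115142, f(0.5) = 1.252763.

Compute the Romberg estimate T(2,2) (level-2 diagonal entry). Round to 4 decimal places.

T(0,0) (trapezoid, 1 panel, h=1.8000): 1.605052
T(1,0) (trapezoid, 2 panels, h=0.9000): 1.662486
T(2,0) (trapezoid, 4 panels, h=0.4500): 1.677517
T(1,1) = 1.662486 + (1.662486 − 1.605052)/3 = 1.681631
T(2,1) = 1.677517 + (1.677517 − 1.662486)/3 = 1.682527
T(2,2) = 1.682527 + (1.682527 − 1.681631)/15 = 1.682587

1.6826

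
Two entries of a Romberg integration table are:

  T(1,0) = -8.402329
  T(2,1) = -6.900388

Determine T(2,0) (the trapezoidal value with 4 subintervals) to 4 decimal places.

From T(2,1) = (4·T(2,0) − T(1,0))/3, solve for T(2,0):
4·T(2,0) = 3·(-6.900388) + (-8.402329) = -29.103493
T(2,0) = -7.275873

-7.2759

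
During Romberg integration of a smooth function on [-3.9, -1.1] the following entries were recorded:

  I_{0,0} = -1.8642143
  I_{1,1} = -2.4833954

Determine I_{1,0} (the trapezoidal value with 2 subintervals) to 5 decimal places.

From I_{1,1} = (4·I_{1,0} − I_{0,0})/3, solve for I_{1,0}:
4·I_{1,0} = 3·(-2.4833954) + (-1.8642143) = -9.3144005
I_{1,0} = -2.3286001

-2.32860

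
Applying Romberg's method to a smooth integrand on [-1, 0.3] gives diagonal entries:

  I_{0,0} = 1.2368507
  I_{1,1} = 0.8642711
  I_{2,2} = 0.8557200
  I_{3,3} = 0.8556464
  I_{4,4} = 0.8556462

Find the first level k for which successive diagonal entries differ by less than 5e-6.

k = 4

|I_{1,1} − I_{0,0}| = 0.3725796 ≥ 5e-6
|I_{2,2} − I_{1,1}| = 0.0085511 ≥ 5e-6
|I_{3,3} − I_{2,2}| = 0.0000736 ≥ 5e-6
|I_{4,4} − I_{3,3}| = 0.0000002 < 5e-6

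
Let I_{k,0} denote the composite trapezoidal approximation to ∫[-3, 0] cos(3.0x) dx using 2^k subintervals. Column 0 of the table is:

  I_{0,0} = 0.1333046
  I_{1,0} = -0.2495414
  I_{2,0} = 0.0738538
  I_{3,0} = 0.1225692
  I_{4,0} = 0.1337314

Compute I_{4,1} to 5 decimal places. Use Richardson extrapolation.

I_{4,1} = (4·0.1337314 − 0.1225692) / 3 = 0.1374521

0.13745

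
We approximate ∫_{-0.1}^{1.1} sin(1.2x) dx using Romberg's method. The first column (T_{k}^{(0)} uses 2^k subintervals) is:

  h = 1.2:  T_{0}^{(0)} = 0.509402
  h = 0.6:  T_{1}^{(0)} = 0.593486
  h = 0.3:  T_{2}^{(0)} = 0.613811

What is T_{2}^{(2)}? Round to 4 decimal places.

Richardson extrapolation on the trapezoidal column (denominator 4−1=3):
T_{1}^{(1)} = (4·0.593486 − 0.509402) / 3 = 0.621514
T_{2}^{(1)} = 0.613811 + (0.613811 − 0.593486)/3 = 0.620586
T_{2}^{(2)} = 0.620586 + (0.620586 − 0.621514)/15 = 0.620524

0.6205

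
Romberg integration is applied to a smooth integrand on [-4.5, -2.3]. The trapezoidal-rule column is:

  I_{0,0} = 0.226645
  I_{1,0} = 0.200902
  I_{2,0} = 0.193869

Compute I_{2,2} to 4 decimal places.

I_{1,1} = (4·0.200902 − 0.226645) / 3 = 0.192321
I_{2,1} = (4·0.193869 − 0.200902) / 3 = 0.191525
I_{2,2} = (16·0.191525 − 0.192321) / 15 = 0.191472

0.1915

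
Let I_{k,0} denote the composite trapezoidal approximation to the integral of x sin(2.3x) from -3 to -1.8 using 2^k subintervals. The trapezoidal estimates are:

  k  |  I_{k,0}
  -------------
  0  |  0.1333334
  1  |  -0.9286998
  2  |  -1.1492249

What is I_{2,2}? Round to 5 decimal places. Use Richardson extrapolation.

-1.21873

Richardson extrapolation on the trapezoidal column (denominator 4−1=3):
I_{1,1} = (4·(-0.9286998) − 0.1333334) / 3 = -1.2827109
I_{2,1} = -1.1492249 + (-1.1492249 − (-0.9286998))/3 = -1.2227333
I_{2,2} = -1.2227333 + (-1.2227333 − (-1.2827109))/15 = -1.2187348
(Column j=1 coincides with Simpson's rule on the same nodes.)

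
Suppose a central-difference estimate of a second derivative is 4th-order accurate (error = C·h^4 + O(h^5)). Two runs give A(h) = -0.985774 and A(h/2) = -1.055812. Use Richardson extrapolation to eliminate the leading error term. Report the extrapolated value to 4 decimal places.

The leading error scales as h^4; refining by a factor of 2 reduces it by 2^4 = 16.
Extrapolated value = (16·A(h/2) − A(h)) / (16 − 1)
= (16·(-1.055812) − (-0.985774)) / 15
= -15.907218 / 15 = -1.060481

-1.0605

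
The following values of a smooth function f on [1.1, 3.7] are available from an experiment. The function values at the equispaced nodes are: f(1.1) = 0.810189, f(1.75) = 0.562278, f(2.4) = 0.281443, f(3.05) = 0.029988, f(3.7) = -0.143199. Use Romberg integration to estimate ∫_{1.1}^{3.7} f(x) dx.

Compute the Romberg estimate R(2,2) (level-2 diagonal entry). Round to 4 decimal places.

0.7800

R(0,0) (trapezoid, 1 panel, h=2.6000): 0.867087
R(1,0) (trapezoid, 2 panels, h=1.3000): 0.799419
R(2,0) (trapezoid, 4 panels, h=0.6500): 0.784683
R(1,1) = 0.799419 + (0.799419 − 0.867087)/3 = 0.776863
R(2,1) = 0.784683 + (0.784683 − 0.799419)/3 = 0.779771
R(2,2) = 0.779771 + (0.779771 − 0.776863)/15 = 0.779965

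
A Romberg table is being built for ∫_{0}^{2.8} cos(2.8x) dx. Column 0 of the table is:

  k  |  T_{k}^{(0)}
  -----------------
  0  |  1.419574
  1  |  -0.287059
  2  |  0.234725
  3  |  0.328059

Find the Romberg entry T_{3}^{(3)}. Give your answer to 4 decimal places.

0.3537

T_{1}^{(1)} = -0.287059 + (-0.287059 − 1.419574)/3 = -0.855937
T_{2}^{(1)} = 0.234725 + (0.234725 − (-0.287059))/3 = 0.408653
T_{3}^{(1)} = 0.328059 + (0.328059 − 0.234725)/3 = 0.359170
T_{2}^{(2)} = 0.408653 + (0.408653 − (-0.855937))/15 = 0.492959
T_{3}^{(2)} = (16·0.359170 − 0.408653) / 15 = 0.355871
T_{3}^{(3)} = (64·0.355871 − 0.492959) / 63 = 0.353695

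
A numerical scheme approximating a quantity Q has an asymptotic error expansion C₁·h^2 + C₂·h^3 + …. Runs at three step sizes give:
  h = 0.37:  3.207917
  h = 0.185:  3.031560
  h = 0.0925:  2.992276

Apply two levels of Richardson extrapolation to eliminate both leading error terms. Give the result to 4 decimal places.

First eliminate the h^2 term (factor 2^2 = 4):
  B₁ = (4·3.031560 − 3.207917)/3 = 2.972774
  B₂ = (4·2.992276 − 3.031560)/3 = 2.979181
Then eliminate the h^3 term (factor 2^3 = 8):
  (8·2.979181 − 2.972774)/7 = 2.980096

2.9801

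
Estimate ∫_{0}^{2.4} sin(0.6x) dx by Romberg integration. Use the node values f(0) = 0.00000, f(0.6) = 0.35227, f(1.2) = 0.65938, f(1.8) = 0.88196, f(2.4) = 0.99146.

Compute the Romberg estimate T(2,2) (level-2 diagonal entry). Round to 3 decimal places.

T(0,0) (trapezoid, 1 panel, h=2.4000): 1.18975
T(1,0) (trapezoid, 2 panels, h=1.2000): 1.38613
T(2,0) (trapezoid, 4 panels, h=0.6000): 1.43360
T(1,1) = 1.38613 + (1.38613 − 1.18975)/3 = 1.45159
T(2,1) = 1.43360 + (1.43360 − 1.38613)/3 = 1.44942
T(2,2) = 1.44942 + (1.44942 − 1.45159)/15 = 1.44928

1.449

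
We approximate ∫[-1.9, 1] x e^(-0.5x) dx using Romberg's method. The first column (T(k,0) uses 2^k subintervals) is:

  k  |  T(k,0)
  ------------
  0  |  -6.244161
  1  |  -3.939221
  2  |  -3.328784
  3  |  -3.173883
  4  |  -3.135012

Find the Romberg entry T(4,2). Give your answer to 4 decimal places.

-3.1220

Richardson extrapolation on the trapezoidal column (denominator 4−1=3):
T(3,1) = -3.173883 + (-3.173883 − (-3.328784))/3 = -3.122249
T(4,1) = -3.135012 + (-3.135012 − (-3.173883))/3 = -3.122055
T(4,2) = (16·(-3.122055) − (-3.122249)) / 15 = -3.122042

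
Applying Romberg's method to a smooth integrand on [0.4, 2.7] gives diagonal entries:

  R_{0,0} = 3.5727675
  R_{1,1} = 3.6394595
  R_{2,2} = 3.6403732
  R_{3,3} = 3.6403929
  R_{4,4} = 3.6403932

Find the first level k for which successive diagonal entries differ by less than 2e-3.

k = 2

|R_{1,1} − R_{0,0}| = 0.0666920 ≥ 2e-3
|R_{2,2} − R_{1,1}| = 0.0009137 < 2e-3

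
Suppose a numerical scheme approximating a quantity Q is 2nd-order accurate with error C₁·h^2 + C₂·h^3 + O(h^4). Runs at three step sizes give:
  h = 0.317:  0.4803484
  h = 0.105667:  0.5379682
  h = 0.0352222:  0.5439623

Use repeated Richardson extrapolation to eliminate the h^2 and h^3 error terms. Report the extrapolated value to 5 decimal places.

0.54469

First eliminate the h^2 term (factor 3^2 = 9):
  B₁ = (9·0.5379682 − 0.4803484)/8 = 0.5451707
  B₂ = (9·0.5439623 − 0.5379682)/8 = 0.5447116
Then eliminate the h^3 term (factor 3^3 = 27):
  (27·0.5447116 − 0.5451707)/26 = 0.5446939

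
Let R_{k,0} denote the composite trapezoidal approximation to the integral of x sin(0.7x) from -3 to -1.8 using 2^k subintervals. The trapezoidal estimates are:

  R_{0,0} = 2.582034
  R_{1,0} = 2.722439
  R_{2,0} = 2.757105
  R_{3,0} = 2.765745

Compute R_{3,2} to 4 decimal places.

2.7686

Richardson extrapolation on the trapezoidal column (denominator 4−1=3):
R_{2,1} = (4·2.757105 − 2.722439) / 3 = 2.768660
R_{3,1} = 2.765745 + (2.765745 − 2.757105)/3 = 2.768625
R_{3,2} = (16·2.768625 − 2.768660) / 15 = 2.768623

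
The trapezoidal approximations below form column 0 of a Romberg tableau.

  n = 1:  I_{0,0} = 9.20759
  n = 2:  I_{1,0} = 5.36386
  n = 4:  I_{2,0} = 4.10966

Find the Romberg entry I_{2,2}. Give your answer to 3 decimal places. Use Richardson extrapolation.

3.666

Richardson extrapolation on the trapezoidal column (denominator 4−1=3):
I_{1,1} = (4·5.36386 − 9.20759) / 3 = 4.08262
I_{2,1} = 4.10966 + (4.10966 − 5.36386)/3 = 3.69159
I_{2,2} = (16·3.69159 − 4.08262) / 15 = 3.66552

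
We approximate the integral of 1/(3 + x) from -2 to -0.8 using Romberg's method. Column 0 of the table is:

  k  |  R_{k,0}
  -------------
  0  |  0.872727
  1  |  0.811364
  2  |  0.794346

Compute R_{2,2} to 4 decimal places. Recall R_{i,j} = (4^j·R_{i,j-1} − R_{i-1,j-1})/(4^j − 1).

R_{1,1} = (4·0.811364 − 0.872727) / 3 = 0.790910
R_{2,1} = 0.794346 + (0.794346 − 0.811364)/3 = 0.788673
R_{2,2} = 0.788673 + (0.788673 − 0.790910)/15 = 0.788524
(Column j=1 coincides with Simpson's rule on the same nodes.)

0.7885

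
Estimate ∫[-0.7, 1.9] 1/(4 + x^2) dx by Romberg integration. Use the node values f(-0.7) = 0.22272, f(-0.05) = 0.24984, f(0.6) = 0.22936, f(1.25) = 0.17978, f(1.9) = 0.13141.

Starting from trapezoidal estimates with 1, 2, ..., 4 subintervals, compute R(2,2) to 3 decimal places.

0.548

R(0,0) (trapezoid, 1 panel, h=2.6000): 0.46037
R(1,0) (trapezoid, 2 panels, h=1.3000): 0.52835
R(2,0) (trapezoid, 4 panels, h=0.6500): 0.54343
R(1,1) = 0.52835 + (0.52835 − 0.46037)/3 = 0.55101
R(2,1) = 0.54343 + (0.54343 − 0.52835)/3 = 0.54846
R(2,2) = 0.54846 + (0.54846 − 0.55101)/15 = 0.54829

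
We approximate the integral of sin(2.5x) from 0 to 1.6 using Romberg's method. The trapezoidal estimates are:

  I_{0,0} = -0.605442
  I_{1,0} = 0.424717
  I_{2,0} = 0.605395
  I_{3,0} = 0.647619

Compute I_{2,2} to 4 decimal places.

I_{1,1} = 0.424717 + (0.424717 − (-0.605442))/3 = 0.768103
I_{2,1} = (4·0.605395 − 0.424717) / 3 = 0.665621
I_{2,2} = 0.665621 + (0.665621 − 0.768103)/15 = 0.658789
(Column j=1 coincides with Simpson's rule on the same nodes.)

0.6588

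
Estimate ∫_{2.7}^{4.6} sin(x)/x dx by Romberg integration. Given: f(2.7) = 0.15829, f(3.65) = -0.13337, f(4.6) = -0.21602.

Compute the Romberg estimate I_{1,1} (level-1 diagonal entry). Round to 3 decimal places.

I_{0,0} (trapezoid, 1 panel, h=1.9000): -0.05484
I_{1,0} (trapezoid, 2 panels, h=0.9500): -0.15412
I_{1,1} = -0.15412 + (-0.15412 − (-0.05484))/3 = -0.18721

-0.187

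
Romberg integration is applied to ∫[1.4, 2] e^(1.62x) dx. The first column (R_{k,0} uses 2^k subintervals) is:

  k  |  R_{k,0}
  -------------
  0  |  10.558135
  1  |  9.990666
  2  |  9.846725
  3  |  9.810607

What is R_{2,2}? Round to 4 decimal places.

R_{1,1} = (4·9.990666 − 10.558135) / 3 = 9.801510
R_{2,1} = (4·9.846725 − 9.990666) / 3 = 9.798745
R_{2,2} = 9.798745 + (9.798745 − 9.801510)/15 = 9.798561
(Column j=1 coincides with Simpson's rule on the same nodes.)

9.7986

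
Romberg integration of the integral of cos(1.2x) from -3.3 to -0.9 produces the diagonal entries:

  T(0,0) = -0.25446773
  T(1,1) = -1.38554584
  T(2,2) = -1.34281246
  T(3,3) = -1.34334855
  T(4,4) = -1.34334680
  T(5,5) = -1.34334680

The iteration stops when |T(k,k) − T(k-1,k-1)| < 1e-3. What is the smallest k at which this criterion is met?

|T(1,1) − T(0,0)| = 1.13107811 ≥ 1e-3
|T(2,2) − T(1,1)| = 0.04273338 ≥ 1e-3
|T(3,3) − T(2,2)| = 0.00053609 < 1e-3

k = 3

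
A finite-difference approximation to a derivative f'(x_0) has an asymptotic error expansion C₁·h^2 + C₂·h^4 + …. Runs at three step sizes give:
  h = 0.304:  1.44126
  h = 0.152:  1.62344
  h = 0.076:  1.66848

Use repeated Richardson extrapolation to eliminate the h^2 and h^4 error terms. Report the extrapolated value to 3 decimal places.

1.683

First eliminate the h^2 term (factor 2^2 = 4):
  B₁ = (4·1.62344 − 1.44126)/3 = 1.68417
  B₂ = (4·1.66848 − 1.62344)/3 = 1.68349
Then eliminate the h^4 term (factor 2^4 = 16):
  (16·1.68349 − 1.68417)/15 = 1.68344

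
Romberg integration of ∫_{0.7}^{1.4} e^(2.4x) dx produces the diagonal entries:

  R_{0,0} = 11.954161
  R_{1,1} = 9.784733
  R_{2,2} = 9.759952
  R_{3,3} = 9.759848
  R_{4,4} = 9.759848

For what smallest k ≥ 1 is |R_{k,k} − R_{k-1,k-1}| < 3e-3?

k = 3

|R_{1,1} − R_{0,0}| = 2.169428 ≥ 3e-3
|R_{2,2} − R_{1,1}| = 0.024781 ≥ 3e-3
|R_{3,3} − R_{2,2}| = 0.000104 < 3e-3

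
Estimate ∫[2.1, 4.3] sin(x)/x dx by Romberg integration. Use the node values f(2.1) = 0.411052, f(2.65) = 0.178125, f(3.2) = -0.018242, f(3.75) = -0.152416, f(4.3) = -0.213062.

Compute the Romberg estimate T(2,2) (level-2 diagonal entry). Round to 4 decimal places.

0.0486

T(0,0) (trapezoid, 1 panel, h=2.2000): 0.217789
T(1,0) (trapezoid, 2 panels, h=1.1000): 0.088828
T(2,0) (trapezoid, 4 panels, h=0.5500): 0.058554
T(1,1) = 0.088828 + (0.088828 − 0.217789)/3 = 0.045841
T(2,1) = 0.058554 + (0.058554 − 0.088828)/3 = 0.048463
T(2,2) = 0.048463 + (0.048463 − 0.045841)/15 = 0.048638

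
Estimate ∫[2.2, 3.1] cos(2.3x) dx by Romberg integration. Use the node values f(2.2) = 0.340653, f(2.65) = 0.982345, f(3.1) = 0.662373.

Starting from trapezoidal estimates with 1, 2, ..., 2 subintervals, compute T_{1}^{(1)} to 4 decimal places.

0.7399

T_{0}^{(0)} (trapezoid, 1 panel, h=0.9000): 0.451362
T_{1}^{(0)} (trapezoid, 2 panels, h=0.4500): 0.667736
T_{1}^{(1)} = 0.667736 + (0.667736 − 0.451362)/3 = 0.739861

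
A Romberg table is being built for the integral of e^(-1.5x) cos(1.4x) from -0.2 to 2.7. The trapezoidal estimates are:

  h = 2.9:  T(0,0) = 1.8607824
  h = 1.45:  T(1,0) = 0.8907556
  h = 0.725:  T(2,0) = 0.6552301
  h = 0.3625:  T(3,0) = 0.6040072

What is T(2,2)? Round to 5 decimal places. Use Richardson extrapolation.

0.57734

Richardson extrapolation on the trapezoidal column (denominator 4−1=3):
T(1,1) = 0.8907556 + (0.8907556 − 1.8607824)/3 = 0.5674133
T(2,1) = 0.6552301 + (0.6552301 − 0.8907556)/3 = 0.5767216
T(2,2) = 0.5767216 + (0.5767216 − 0.5674133)/15 = 0.5773422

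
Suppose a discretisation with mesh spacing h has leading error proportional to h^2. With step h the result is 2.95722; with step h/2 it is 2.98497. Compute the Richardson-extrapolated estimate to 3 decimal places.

The leading error scales as h^2; refining by a factor of 2 reduces it by 2^2 = 4.
Extrapolated value = (4·A(h/2) − A(h)) / (4 − 1)
= (4·2.98497 − 2.95722) / 3
= 8.98266 / 3 = 2.99422

2.994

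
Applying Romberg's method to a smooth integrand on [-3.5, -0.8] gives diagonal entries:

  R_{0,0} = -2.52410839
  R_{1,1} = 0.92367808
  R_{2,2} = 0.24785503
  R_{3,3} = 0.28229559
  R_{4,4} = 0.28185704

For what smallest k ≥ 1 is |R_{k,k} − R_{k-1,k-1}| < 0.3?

|R_{1,1} − R_{0,0}| = 3.44778647 ≥ 0.3
|R_{2,2} − R_{1,1}| = 0.67582305 ≥ 0.3
|R_{3,3} − R_{2,2}| = 0.03444056 < 0.3

k = 3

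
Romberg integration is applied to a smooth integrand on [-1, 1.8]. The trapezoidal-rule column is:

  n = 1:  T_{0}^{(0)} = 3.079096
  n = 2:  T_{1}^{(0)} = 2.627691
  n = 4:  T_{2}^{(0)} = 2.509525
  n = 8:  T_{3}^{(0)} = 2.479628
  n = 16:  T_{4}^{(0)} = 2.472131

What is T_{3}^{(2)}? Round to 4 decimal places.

T_{2}^{(1)} = 2.509525 + (2.509525 − 2.627691)/3 = 2.470136
T_{3}^{(1)} = (4·2.479628 − 2.509525) / 3 = 2.469662
T_{3}^{(2)} = (16·2.469662 − 2.470136) / 15 = 2.469630

2.4696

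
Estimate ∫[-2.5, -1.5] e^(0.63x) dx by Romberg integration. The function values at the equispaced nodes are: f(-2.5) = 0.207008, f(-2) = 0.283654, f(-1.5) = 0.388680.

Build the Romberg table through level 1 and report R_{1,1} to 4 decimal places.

0.2884

R_{0,0} (trapezoid, 1 panel, h=1.0000): 0.297844
R_{1,0} (trapezoid, 2 panels, h=0.5000): 0.290749
R_{1,1} = 0.290749 + (0.290749 − 0.297844)/3 = 0.288384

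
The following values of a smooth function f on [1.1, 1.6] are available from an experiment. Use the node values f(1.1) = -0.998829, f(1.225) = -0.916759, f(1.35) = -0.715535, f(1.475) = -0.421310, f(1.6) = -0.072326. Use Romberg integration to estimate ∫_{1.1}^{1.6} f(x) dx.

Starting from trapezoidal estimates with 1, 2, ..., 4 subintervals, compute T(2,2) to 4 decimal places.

T(0,0) (trapezoid, 1 panel, h=0.5000): -0.267789
T(1,0) (trapezoid, 2 panels, h=0.2500): -0.312778
T(2,0) (trapezoid, 4 panels, h=0.1250): -0.323648
T(1,1) = -0.312778 + (-0.312778 − (-0.267789))/3 = -0.327774
T(2,1) = -0.323648 + (-0.323648 − (-0.312778))/3 = -0.327271
T(2,2) = -0.327271 + (-0.327271 − (-0.327774))/15 = -0.327237

-0.3272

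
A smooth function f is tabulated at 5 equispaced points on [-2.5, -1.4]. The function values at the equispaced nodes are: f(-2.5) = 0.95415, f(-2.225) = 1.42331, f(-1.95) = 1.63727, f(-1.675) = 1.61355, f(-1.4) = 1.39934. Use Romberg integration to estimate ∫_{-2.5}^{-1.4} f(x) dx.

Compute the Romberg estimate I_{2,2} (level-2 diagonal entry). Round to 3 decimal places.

I_{0,0} (trapezoid, 1 panel, h=1.1000): 1.29442
I_{1,0} (trapezoid, 2 panels, h=0.5500): 1.54771
I_{2,0} (trapezoid, 4 panels, h=0.2750): 1.60899
I_{1,1} = 1.54771 + (1.54771 − 1.29442)/3 = 1.63214
I_{2,1} = 1.60899 + (1.60899 − 1.54771)/3 = 1.62942
I_{2,2} = 1.62942 + (1.62942 − 1.63214)/15 = 1.62924

1.629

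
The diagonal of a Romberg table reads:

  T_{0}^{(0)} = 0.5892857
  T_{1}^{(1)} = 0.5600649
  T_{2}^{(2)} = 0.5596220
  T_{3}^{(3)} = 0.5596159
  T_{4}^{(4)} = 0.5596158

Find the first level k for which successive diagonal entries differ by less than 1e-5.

k = 3

|T_{1}^{(1)} − T_{0}^{(0)}| = 0.0292208 ≥ 1e-5
|T_{2}^{(2)} − T_{1}^{(1)}| = 0.0004429 ≥ 1e-5
|T_{3}^{(3)} − T_{2}^{(2)}| = 0.0000061 < 1e-5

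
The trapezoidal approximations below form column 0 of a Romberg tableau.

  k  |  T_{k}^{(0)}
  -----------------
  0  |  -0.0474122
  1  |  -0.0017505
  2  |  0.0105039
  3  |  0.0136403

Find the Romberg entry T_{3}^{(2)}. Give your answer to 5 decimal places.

0.01469

Richardson extrapolation on the trapezoidal column (denominator 4−1=3):
T_{2}^{(1)} = 0.0105039 + (0.0105039 − (-0.0017505))/3 = 0.0145887
T_{3}^{(1)} = 0.0136403 + (0.0136403 − 0.0105039)/3 = 0.0146858
T_{3}^{(2)} = 0.0146858 + (0.0146858 − 0.0145887)/15 = 0.0146923
(Column j=1 coincides with Simpson's rule on the same nodes.)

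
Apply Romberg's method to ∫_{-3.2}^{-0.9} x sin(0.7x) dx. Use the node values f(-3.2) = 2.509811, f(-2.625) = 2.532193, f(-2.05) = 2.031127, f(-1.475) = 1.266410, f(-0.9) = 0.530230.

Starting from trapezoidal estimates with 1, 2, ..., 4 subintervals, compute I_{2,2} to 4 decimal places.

4.2731

I_{0,0} (trapezoid, 1 panel, h=2.3000): 3.496047
I_{1,0} (trapezoid, 2 panels, h=1.1500): 4.083820
I_{2,0} (trapezoid, 4 panels, h=0.5750): 4.226107
I_{1,1} = 4.083820 + (4.083820 − 3.496047)/3 = 4.279744
I_{2,1} = 4.226107 + (4.226107 − 4.083820)/3 = 4.273536
I_{2,2} = 4.273536 + (4.273536 − 4.279744)/15 = 4.273122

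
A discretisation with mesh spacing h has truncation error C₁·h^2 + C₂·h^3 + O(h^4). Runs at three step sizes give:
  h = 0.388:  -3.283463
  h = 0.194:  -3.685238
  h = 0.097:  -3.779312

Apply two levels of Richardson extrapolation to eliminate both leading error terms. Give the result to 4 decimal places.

First eliminate the h^2 term (factor 2^2 = 4):
  B₁ = (4·(-3.685238) − (-3.283463))/3 = -3.819163
  B₂ = (4·(-3.779312) − (-3.685238))/3 = -3.810670
Then eliminate the h^3 term (factor 2^3 = 8):
  (8·(-3.810670) − (-3.819163))/7 = -3.809457

-3.8095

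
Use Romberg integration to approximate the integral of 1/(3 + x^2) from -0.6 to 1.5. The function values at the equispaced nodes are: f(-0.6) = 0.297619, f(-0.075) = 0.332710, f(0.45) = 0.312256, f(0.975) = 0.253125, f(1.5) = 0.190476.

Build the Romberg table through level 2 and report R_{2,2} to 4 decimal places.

R_{0,0} (trapezoid, 1 panel, h=2.1000): 0.512500
R_{1,0} (trapezoid, 2 panels, h=1.0500): 0.584119
R_{2,0} (trapezoid, 4 panels, h=0.5250): 0.599623
R_{1,1} = 0.584119 + (0.584119 − 0.512500)/3 = 0.607992
R_{2,1} = 0.599623 + (0.599623 − 0.584119)/3 = 0.604791
R_{2,2} = 0.604791 + (0.604791 − 0.607992)/15 = 0.604578

0.6046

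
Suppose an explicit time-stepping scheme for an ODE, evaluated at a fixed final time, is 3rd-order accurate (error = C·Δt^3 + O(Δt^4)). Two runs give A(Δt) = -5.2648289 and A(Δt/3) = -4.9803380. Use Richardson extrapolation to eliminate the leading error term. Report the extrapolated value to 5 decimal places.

Extrapolated value = (27·A(Δt/3) − A(Δt)) / (27 − 1)
= (27·(-4.9803380) − (-5.2648289)) / 26
= -129.2042971 / 26 = -4.9693960

-4.96940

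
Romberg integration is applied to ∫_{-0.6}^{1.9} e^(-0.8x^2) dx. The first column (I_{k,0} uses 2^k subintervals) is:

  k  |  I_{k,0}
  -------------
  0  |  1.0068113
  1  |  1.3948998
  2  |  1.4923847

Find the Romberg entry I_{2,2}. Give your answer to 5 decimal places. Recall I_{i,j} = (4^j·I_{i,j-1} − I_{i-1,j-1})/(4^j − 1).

1.52492

Richardson extrapolation on the trapezoidal column (denominator 4−1=3):
I_{1,1} = 1.3948998 + (1.3948998 − 1.0068113)/3 = 1.5242626
I_{2,1} = (4·1.4923847 − 1.3948998) / 3 = 1.5248797
I_{2,2} = (16·1.5248797 − 1.5242626) / 15 = 1.5249208
(Column j=1 coincides with Simpson's rule on the same nodes.)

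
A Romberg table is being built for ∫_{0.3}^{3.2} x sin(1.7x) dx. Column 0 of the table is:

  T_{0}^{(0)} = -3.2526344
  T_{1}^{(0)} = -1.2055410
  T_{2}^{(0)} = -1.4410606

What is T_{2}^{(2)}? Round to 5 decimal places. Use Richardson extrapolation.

-1.58599

T_{1}^{(1)} = -1.2055410 + (-1.2055410 − (-3.2526344))/3 = -0.5231765
T_{2}^{(1)} = -1.4410606 + (-1.4410606 − (-1.2055410))/3 = -1.5195671
T_{2}^{(2)} = -1.5195671 + (-1.5195671 − (-0.5231765))/15 = -1.5859931
(Column j=1 coincides with Simpson's rule on the same nodes.)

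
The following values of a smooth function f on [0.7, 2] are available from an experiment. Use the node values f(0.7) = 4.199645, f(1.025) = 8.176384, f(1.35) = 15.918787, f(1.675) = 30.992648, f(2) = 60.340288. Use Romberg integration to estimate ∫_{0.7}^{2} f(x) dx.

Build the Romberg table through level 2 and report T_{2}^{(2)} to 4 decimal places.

27.3898

T_{0}^{(0)} (trapezoid, 1 panel, h=1.3000): 41.950956
T_{1}^{(0)} (trapezoid, 2 panels, h=0.6500): 31.322690
T_{2}^{(0)} (trapezoid, 4 panels, h=0.3250): 28.391280
T_{1}^{(1)} = 31.322690 + (31.322690 − 41.950956)/3 = 27.779935
T_{2}^{(1)} = 28.391280 + (28.391280 − 31.322690)/3 = 27.414143
T_{2}^{(2)} = 27.414143 + (27.414143 − 27.779935)/15 = 27.389757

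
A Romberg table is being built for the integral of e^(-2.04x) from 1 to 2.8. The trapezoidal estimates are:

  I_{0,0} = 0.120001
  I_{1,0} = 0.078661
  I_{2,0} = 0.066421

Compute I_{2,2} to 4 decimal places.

0.0622

I_{1,1} = (4·0.078661 − 0.120001) / 3 = 0.064881
I_{2,1} = 0.066421 + (0.066421 − 0.078661)/3 = 0.062341
I_{2,2} = (16·0.062341 − 0.064881) / 15 = 0.062172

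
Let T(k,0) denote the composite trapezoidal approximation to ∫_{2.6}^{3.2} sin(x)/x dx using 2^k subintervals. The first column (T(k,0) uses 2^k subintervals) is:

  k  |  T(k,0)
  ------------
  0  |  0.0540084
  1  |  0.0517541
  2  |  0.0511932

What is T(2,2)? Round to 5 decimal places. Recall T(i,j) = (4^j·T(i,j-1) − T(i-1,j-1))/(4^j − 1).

0.05101

T(1,1) = (4·0.0517541 − 0.0540084) / 3 = 0.0510027
T(2,1) = 0.0511932 + (0.0511932 − 0.0517541)/3 = 0.0510062
T(2,2) = 0.0510062 + (0.0510062 − 0.0510027)/15 = 0.0510064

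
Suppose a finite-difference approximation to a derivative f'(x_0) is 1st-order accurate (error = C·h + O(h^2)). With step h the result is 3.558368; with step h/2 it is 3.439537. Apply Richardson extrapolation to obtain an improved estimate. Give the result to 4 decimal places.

3.3207

Extrapolated value = (2·A(h/2) − A(h)) / (2 − 1)
= (2·3.439537 − 3.558368) / 1
= 3.320706 / 1 = 3.320706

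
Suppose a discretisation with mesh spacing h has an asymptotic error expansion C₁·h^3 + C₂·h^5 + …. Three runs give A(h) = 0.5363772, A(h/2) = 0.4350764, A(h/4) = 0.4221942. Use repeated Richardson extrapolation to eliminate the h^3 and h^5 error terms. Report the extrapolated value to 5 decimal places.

First eliminate the h^3 term (factor 2^3 = 8):
  B₁ = (8·0.4350764 − 0.5363772)/7 = 0.4206049
  B₂ = (8·0.4221942 − 0.4350764)/7 = 0.4203539
Then eliminate the h^5 term (factor 2^5 = 32):
  (32·0.4203539 − 0.4206049)/31 = 0.4203458

0.42035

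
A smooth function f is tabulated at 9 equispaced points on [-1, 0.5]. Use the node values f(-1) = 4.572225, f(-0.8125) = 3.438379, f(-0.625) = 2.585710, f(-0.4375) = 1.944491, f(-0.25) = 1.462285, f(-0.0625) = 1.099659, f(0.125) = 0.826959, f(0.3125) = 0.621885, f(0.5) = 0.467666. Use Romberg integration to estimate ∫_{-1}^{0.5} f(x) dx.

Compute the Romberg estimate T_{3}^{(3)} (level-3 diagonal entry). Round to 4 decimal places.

T_{0}^{(0)} (trapezoid, 1 panel, h=1.5000): 3.779918
T_{1}^{(0)} (trapezoid, 2 panels, h=0.7500): 2.986673
T_{2}^{(0)} (trapezoid, 4 panels, h=0.3750): 2.773087
T_{3}^{(0)} (trapezoid, 8 panels, h=0.1875): 2.718621
T_{1}^{(1)} = 2.986673 + (2.986673 − 3.779918)/3 = 2.722258
T_{2}^{(1)} = 2.773087 + (2.773087 − 2.986673)/3 = 2.701892
T_{3}^{(1)} = 2.718621 + (2.718621 − 2.773087)/3 = 2.700466
T_{2}^{(2)} = 2.701892 + (2.701892 − 2.722258)/15 = 2.700534
T_{3}^{(2)} = 2.700466 + (2.700466 − 2.701892)/15 = 2.700371
T_{3}^{(3)} = 2.700371 + (2.700371 − 2.700534)/63 = 2.700368

2.7004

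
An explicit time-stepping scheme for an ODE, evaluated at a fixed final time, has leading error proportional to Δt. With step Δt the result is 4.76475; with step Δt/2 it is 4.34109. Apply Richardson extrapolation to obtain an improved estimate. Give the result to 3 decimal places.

The leading error scales as Δt; refining by a factor of 2 reduces it by 2^1 = 2.
Extrapolated value = (2·A(Δt/2) − A(Δt)) / (2 − 1)
= (2·4.34109 − 4.76475) / 1
= 3.91743 / 1 = 3.91743

3.917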